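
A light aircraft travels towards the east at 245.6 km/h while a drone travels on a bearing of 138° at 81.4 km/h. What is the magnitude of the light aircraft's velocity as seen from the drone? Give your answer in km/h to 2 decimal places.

Taking east as x and north as y: light aircraft velocity = (245.600, 0.000) km/h; drone velocity = (54.467, -60.492) km/h.
Velocity of light aircraft relative to drone = (245.600, 0.000) − (54.467, -60.492) = (191.133, 60.492) km/h.
Magnitude = |(191.133, 60.492)| = 200.477 km/h.

200.48 km/h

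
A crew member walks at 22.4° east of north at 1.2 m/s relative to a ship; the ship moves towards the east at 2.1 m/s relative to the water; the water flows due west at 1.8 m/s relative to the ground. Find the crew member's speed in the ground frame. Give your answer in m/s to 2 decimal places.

1.34 m/s

In east/north components (m/s): crew member relative to ship = (0.457, 1.109); ship relative to water = (2.100, 0.000); water relative to ground = (-1.800, 0.000).
Sum = (0.757, 1.109) m/s.
Speed = |(0.757, 1.109)| = 1.343 m/s.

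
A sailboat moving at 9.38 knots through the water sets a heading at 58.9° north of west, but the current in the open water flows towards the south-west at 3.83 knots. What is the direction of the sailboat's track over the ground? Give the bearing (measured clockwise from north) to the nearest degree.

Taking east as x and north as y: velocity relative to the water = (-4.845, 8.032) knots; the water relative to ground = (-2.708, -2.708) knots.
Velocity relative to ground = (-4.845, 8.032) + (-2.708, -2.708) = (-7.553, 5.324) knots.
Bearing = atan2(-7.55, 5.32) = 305.18° clockwise from north.

305°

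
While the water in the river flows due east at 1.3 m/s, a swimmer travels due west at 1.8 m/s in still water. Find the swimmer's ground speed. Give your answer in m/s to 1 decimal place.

Taking east as x and north as y: velocity relative to the water = (-1.800, 0.000) m/s; the water relative to ground = (1.300, 0.000) m/s.
Velocity relative to ground = (-1.800, 0.000) + (1.300, 0.000) = (-0.500, 0.000) m/s.
Speed = |(-0.500, 0.000)| = 0.500 m/s.

0.5 m/s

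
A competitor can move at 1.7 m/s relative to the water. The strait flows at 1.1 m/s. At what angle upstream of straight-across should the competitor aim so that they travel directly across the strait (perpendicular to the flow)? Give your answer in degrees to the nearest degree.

To cancel the current, the upstream component of the competitor's velocity must equal the flow: 1.7 sin θ = 1.1.
sin θ = 1.1 / 1.7 = 0.6471.
θ = arcsin(0.6471) = 40.320°.

40°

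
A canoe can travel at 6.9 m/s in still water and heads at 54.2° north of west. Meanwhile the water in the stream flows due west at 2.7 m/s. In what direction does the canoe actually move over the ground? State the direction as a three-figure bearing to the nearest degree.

Taking east as x and north as y: velocity relative to the water = (-4.036, 5.596) m/s; the water relative to ground = (-2.700, 0.000) m/s.
Velocity relative to ground = (-4.036, 5.596) + (-2.700, 0.000) = (-6.736, 5.596) m/s.
Bearing = atan2(-6.74, 5.60) = 309.72° clockwise from north.

310°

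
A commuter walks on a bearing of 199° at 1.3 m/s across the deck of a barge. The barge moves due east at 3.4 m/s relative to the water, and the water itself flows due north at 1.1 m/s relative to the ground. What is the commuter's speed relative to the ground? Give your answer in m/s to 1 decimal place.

In east/north components (m/s): commuter relative to barge = (-0.423, -1.229); barge relative to water = (3.400, 0.000); water relative to ground = (0.000, 1.100).
Sum = (2.977, -0.129) m/s.
Speed = |(2.977, -0.129)| = 2.980 m/s.

3.0 m/s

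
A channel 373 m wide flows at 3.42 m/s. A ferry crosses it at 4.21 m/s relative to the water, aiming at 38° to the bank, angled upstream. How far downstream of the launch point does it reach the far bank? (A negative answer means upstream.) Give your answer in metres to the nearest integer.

Perpendicular speed = 2.592 m/s; crossing time = 373 / 2.592 = 143.908 s.
Net downstream speed = 0.102 m/s.
Drift = 0.102 × 143.908 = 14.747 m (downstream).

15 m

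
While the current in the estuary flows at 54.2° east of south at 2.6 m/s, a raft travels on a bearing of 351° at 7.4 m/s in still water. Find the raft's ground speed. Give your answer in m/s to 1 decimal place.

5.9 m/s

Taking east as x and north as y: velocity relative to the water = (-1.158, 7.309) m/s; the water relative to ground = (2.109, -1.521) m/s.
Velocity relative to ground = (-1.158, 7.309) + (2.109, -1.521) = (0.951, 5.788) m/s.
Speed = |(0.951, 5.788)| = 5.866 m/s.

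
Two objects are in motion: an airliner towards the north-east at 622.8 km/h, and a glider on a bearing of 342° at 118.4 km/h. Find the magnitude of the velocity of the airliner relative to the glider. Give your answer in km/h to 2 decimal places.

578.74 km/h

Taking east as x and north as y: airliner velocity = (440.386, 440.386) km/h; glider velocity = (-36.588, 112.605) km/h.
Velocity of airliner relative to glider = (440.386, 440.386) − (-36.588, 112.605) = (476.974, 327.781) km/h.
Magnitude = |(476.974, 327.781)| = 578.744 km/h.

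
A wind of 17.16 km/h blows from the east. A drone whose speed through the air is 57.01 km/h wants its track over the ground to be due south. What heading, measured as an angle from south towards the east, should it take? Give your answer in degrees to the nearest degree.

18°

The wind pushes perpendicular to the desired track; the heading must have a component into the wind equal to 17.16 km/h: 57.01 sin θ = 17.16.
sin θ = 0.3010, so θ = 17.518°.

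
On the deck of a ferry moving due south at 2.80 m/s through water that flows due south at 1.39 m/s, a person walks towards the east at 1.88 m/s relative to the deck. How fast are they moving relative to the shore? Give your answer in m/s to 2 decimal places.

In east/north components (m/s): person relative to ferry = (1.880, 0.000); ferry relative to water = (0.000, -2.800); water relative to ground = (0.000, -1.390).
Sum = (1.880, -4.190) m/s.
Speed = |(1.880, -4.190)| = 4.592 m/s.

4.59 m/s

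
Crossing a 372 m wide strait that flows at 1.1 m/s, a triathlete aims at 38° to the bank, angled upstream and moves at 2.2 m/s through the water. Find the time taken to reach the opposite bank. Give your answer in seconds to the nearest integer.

275 s

The component of the triathlete's velocity perpendicular to the bank is 2.2 × sin 38° = 1.354 m/s.
The flow acts along the bank and has no component across it.
Time = 372 / 1.354 = 274.649 s.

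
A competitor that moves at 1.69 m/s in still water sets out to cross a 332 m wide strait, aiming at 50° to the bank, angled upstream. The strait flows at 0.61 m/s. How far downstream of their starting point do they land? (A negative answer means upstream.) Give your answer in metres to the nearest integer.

-122 m

Perpendicular speed = 1.295 m/s; crossing time = 332 / 1.295 = 256.447 s.
Net downstream speed = -0.476 m/s.
Drift = -0.476 × 256.447 = -122.148 m (upstream).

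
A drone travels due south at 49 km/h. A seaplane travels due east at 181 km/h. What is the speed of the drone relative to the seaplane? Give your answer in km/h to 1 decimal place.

Taking east as x and north as y: drone velocity = (0.000, -49.000) km/h; seaplane velocity = (181.000, 0.000) km/h.
Velocity of drone relative to seaplane = (0.000, -49.000) − (181.000, 0.000) = (-181.000, -49.000) km/h.
Magnitude = |(-181.000, -49.000)| = 187.515 km/h.

187.5 km/h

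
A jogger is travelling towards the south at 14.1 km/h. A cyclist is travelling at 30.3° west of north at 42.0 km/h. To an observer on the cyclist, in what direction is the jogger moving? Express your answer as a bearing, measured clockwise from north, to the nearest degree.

157°

Taking east as x and north as y: jogger velocity = (0.000, -14.100) km/h; cyclist velocity = (-21.190, 36.263) km/h.
Velocity of jogger relative to cyclist = (0.000, -14.100) − (-21.190, 36.263) = (21.190, -50.363) km/h.
Bearing = atan2(21.19, -50.36) = 157.18° clockwise from north.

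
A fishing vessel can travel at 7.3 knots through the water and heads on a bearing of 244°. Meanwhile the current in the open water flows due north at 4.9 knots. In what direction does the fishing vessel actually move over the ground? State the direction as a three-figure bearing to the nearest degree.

Taking east as x and north as y: velocity relative to the water = (-6.561, -3.200) knots; the water relative to ground = (0.000, 4.900) knots.
Velocity relative to ground = (-6.561, -3.200) + (0.000, 4.900) = (-6.561, 1.700) knots.
Bearing = atan2(-6.56, 1.70) = 284.52° clockwise from north.

285°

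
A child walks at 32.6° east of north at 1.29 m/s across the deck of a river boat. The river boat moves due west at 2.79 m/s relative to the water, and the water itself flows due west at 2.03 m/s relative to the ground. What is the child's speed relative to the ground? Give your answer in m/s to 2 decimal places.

4.27 m/s

In east/north components (m/s): child relative to river boat = (0.695, 1.087); river boat relative to water = (-2.790, 0.000); water relative to ground = (-2.030, 0.000).
Sum = (-4.125, 1.087) m/s.
Speed = |(-4.125, 1.087)| = 4.266 m/s.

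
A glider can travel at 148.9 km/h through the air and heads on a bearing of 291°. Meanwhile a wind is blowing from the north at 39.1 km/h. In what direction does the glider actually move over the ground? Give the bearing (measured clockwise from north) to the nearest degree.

Taking east as x and north as y: velocity relative to the air = (-139.010, 53.361) km/h; the air relative to ground = (0.000, -39.100) km/h.
Velocity relative to ground = (-139.010, 53.361) + (0.000, -39.100) = (-139.010, 14.261) km/h.
Bearing = atan2(-139.01, 14.26) = 275.86° clockwise from north.

276°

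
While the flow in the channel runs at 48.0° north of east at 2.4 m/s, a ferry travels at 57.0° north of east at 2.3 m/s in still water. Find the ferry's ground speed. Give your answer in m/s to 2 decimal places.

Taking east as x and north as y: velocity relative to the water = (1.253, 1.929) m/s; the water relative to ground = (1.606, 1.784) m/s.
Velocity relative to ground = (1.253, 1.929) + (1.606, 1.784) = (2.859, 3.712) m/s.
Speed = |(2.859, 3.712)| = 4.686 m/s.

4.69 m/s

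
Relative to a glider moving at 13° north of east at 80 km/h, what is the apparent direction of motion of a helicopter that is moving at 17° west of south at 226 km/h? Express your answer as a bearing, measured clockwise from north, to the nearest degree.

212°

Taking east as x and north as y: helicopter velocity = (-66.076, -216.125) km/h; glider velocity = (77.950, 17.996) km/h.
Velocity of helicopter relative to glider = (-66.076, -216.125) − (77.950, 17.996) = (-144.026, -234.121) km/h.
Bearing = atan2(-144.03, -234.12) = 211.60° clockwise from north.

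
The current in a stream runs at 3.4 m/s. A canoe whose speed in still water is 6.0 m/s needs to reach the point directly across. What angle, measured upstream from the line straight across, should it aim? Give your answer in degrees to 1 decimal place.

34.5°

To cancel the current, the upstream component of the canoe's velocity must equal the flow: 6.0 sin θ = 3.4.
sin θ = 3.4 / 6.0 = 0.5667.
θ = arcsin(0.5667) = 34.518°.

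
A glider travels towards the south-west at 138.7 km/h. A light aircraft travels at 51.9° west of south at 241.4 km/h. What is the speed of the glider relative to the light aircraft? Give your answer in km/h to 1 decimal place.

105.0 km/h

Taking east as x and north as y: glider velocity = (-98.076, -98.076) km/h; light aircraft velocity = (-189.966, -148.952) km/h.
Velocity of glider relative to light aircraft = (-98.076, -98.076) − (-189.966, -148.952) = (91.890, 50.877) km/h.
Magnitude = |(91.890, 50.877)| = 105.035 km/h.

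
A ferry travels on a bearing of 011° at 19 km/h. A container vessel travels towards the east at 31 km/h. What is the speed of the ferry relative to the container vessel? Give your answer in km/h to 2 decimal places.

Taking east as x and north as y: ferry velocity = (3.625, 18.651) km/h; container vessel velocity = (31.000, 0.000) km/h.
Velocity of ferry relative to container vessel = (3.625, 18.651) − (31.000, 0.000) = (-27.375, 18.651) km/h.
Magnitude = |(-27.375, 18.651)| = 33.124 km/h.

33.12 km/h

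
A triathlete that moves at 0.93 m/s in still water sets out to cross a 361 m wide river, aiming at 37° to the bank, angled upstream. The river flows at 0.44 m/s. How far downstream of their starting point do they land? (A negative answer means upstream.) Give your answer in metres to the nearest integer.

-195 m

Perpendicular speed = 0.560 m/s; crossing time = 361 / 0.560 = 645.002 s.
Net downstream speed = -0.303 m/s.
Drift = -0.303 × 645.002 = -195.262 m (upstream).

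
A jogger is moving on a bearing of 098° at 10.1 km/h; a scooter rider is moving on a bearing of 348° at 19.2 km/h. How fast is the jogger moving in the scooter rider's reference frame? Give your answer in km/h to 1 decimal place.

Taking east as x and north as y: jogger velocity = (10.002, -1.406) km/h; scooter rider velocity = (-3.992, 18.780) km/h.
Velocity of jogger relative to scooter rider = (10.002, -1.406) − (-3.992, 18.780) = (13.994, -20.186) km/h.
Magnitude = |(13.994, -20.186)| = 24.562 km/h.

24.6 km/h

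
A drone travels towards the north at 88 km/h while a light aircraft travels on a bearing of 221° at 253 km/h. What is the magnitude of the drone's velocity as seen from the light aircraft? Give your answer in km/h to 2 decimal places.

324.59 km/h

Taking east as x and north as y: drone velocity = (0.000, 88.000) km/h; light aircraft velocity = (-165.983, -190.942) km/h.
Velocity of drone relative to light aircraft = (0.000, 88.000) − (-165.983, -190.942) = (165.983, 278.942) km/h.
Magnitude = |(165.983, 278.942)| = 324.590 km/h.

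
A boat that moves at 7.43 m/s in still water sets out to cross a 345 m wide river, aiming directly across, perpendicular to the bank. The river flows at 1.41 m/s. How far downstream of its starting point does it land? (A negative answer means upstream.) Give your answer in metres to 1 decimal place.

65.5 m

Perpendicular speed = 7.430 m/s; crossing time = 345 / 7.430 = 46.433 s.
Net downstream speed = 1.410 m/s.
Drift = 1.410 × 46.433 = 65.471 m (downstream).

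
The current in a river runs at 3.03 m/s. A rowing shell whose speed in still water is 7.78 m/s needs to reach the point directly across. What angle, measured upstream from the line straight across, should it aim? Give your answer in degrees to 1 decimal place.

22.9°

To cancel the current, the upstream component of the rowing shell's velocity must equal the flow: 7.78 sin θ = 3.03.
sin θ = 3.03 / 7.78 = 0.3895.
θ = arcsin(0.3895) = 22.921°.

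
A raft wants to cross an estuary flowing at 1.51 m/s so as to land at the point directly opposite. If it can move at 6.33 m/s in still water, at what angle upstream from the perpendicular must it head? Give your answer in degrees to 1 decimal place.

To cancel the current, the upstream component of the raft's velocity must equal the flow: 6.33 sin θ = 1.51.
sin θ = 1.51 / 6.33 = 0.2385.
θ = arcsin(0.2385) = 13.801°.

13.8°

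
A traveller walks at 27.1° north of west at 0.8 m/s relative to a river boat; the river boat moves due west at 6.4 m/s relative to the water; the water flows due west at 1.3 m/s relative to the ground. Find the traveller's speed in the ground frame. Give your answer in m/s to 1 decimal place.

8.4 m/s

In east/north components (m/s): traveller relative to river boat = (-0.712, 0.364); river boat relative to water = (-6.400, 0.000); water relative to ground = (-1.300, 0.000).
Sum = (-8.412, 0.364) m/s.
Speed = |(-8.412, 0.364)| = 8.420 m/s.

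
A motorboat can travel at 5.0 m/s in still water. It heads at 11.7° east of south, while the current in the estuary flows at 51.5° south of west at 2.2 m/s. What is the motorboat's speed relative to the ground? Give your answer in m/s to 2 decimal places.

6.63 m/s

Taking east as x and north as y: velocity relative to the water = (1.014, -4.896) m/s; the water relative to ground = (-1.370, -1.722) m/s.
Velocity relative to ground = (1.014, -4.896) + (-1.370, -1.722) = (-0.356, -6.618) m/s.
Speed = |(-0.356, -6.618)| = 6.627 m/s.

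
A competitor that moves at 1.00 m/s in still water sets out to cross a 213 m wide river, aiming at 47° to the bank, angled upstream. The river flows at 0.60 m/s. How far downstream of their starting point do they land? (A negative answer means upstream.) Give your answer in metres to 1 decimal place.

Perpendicular speed = 0.731 m/s; crossing time = 213 / 0.731 = 291.241 s.
Net downstream speed = -0.082 m/s.
Drift = -0.082 × 291.241 = -23.881 m (upstream).

-23.9 m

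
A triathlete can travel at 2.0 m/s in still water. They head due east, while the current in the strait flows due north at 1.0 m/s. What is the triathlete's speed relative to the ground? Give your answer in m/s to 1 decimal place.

2.2 m/s

Taking east as x and north as y: velocity relative to the water = (2.000, 0.000) m/s; the water relative to ground = (0.000, 1.000) m/s.
Velocity relative to ground = (2.000, 0.000) + (0.000, 1.000) = (2.000, 1.000) m/s.
Speed = |(2.000, 1.000)| = 2.236 m/s.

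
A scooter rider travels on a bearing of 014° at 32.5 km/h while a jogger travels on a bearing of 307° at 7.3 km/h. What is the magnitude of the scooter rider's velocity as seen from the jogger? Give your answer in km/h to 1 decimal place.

Taking east as x and north as y: scooter rider velocity = (7.862, 31.535) km/h; jogger velocity = (-5.830, 4.393) km/h.
Velocity of scooter rider relative to jogger = (7.862, 31.535) − (-5.830, 4.393) = (13.693, 27.141) km/h.
Magnitude = |(13.693, 27.141)| = 30.400 km/h.

30.4 km/h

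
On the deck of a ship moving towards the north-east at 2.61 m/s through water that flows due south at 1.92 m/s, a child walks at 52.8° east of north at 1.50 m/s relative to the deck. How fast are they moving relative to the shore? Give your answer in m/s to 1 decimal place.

3.2 m/s

In east/north components (m/s): child relative to ship = (1.195, 0.907); ship relative to water = (1.846, 1.846); water relative to ground = (0.000, -1.920).
Sum = (3.040, 0.832) m/s.
Speed = |(3.040, 0.832)| = 3.152 m/s.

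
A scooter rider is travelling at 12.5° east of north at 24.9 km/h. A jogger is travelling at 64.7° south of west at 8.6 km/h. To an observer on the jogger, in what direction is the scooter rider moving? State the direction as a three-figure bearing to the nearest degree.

Taking east as x and north as y: scooter rider velocity = (5.389, 24.310) km/h; jogger velocity = (-3.675, -7.775) km/h.
Velocity of scooter rider relative to jogger = (5.389, 24.310) − (-3.675, -7.775) = (9.065, 32.085) km/h.
Bearing = atan2(9.06, 32.08) = 15.78° clockwise from north.

016°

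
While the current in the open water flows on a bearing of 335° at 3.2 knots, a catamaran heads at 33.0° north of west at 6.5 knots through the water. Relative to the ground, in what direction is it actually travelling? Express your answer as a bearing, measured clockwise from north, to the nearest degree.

Taking east as x and north as y: velocity relative to the water = (-5.451, 3.540) knots; the water relative to ground = (-1.352, 2.900) knots.
Velocity relative to ground = (-5.451, 3.540) + (-1.352, 2.900) = (-6.804, 6.440) knots.
Bearing = atan2(-6.80, 6.44) = 313.43° clockwise from north.

313°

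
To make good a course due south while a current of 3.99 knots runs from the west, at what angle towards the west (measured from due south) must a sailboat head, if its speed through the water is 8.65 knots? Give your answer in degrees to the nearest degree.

27°

The current pushes perpendicular to the desired track; the heading must have a component into the current equal to 3.99 knots: 8.65 sin θ = 3.99.
sin θ = 0.4613, so θ = 27.469°.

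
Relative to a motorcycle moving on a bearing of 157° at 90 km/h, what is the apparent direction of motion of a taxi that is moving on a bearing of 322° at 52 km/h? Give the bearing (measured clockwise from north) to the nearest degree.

332°

Taking east as x and north as y: taxi velocity = (-32.014, 40.977) km/h; motorcycle velocity = (35.166, -82.845) km/h.
Velocity of taxi relative to motorcycle = (-32.014, 40.977) − (35.166, -82.845) = (-67.180, 123.822) km/h.
Bearing = atan2(-67.18, 123.82) = 331.52° clockwise from north.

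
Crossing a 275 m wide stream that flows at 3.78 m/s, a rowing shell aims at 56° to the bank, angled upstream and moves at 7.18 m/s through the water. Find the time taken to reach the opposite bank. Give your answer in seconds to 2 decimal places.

The component of the rowing shell's velocity perpendicular to the bank is 7.18 × sin 56° = 5.952 m/s.
The flow acts along the bank and has no component across it.
Time = 275 / 5.952 = 46.199 s.

46.20 s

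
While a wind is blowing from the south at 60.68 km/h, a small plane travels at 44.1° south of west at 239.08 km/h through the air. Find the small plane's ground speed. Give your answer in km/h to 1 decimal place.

Taking east as x and north as y: velocity relative to the air = (-171.690, -166.379) km/h; the air relative to ground = (0.000, 60.680) km/h.
Velocity relative to ground = (-171.690, -166.379) + (0.000, 60.680) = (-171.690, -105.699) km/h.
Speed = |(-171.690, -105.699)| = 201.617 km/h.

201.6 km/h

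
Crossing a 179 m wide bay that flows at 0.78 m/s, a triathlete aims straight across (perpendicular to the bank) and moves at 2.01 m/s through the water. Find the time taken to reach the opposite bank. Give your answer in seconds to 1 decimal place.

89.1 s

The component of the triathlete's velocity perpendicular to the bank is 2.01 m/s.
Only the cross-stream component determines the crossing time; the current contributes nothing perpendicular to the bank.
Time = 179 / 2.010 = 89.055 s.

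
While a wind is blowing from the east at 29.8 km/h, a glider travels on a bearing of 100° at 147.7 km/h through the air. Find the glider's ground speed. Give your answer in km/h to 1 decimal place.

Taking east as x and north as y: velocity relative to the air = (145.456, -25.648) km/h; the air relative to ground = (-29.800, 0.000) km/h.
Velocity relative to ground = (145.456, -25.648) + (-29.800, 0.000) = (115.656, -25.648) km/h.
Speed = |(115.656, -25.648)| = 118.466 km/h.

118.5 km/h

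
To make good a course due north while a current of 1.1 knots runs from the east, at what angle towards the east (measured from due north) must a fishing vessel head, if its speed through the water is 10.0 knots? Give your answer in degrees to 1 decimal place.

The current pushes perpendicular to the desired track; the heading must have a component into the current equal to 1.1 knots: 10.0 sin θ = 1.1.
sin θ = 0.1100, so θ = 6.315°.

6.3°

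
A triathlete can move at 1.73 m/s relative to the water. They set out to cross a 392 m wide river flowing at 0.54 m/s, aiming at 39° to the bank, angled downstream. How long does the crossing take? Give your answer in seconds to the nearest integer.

360 s

The component of the triathlete's velocity perpendicular to the bank is 1.73 × sin 39° = 1.089 m/s.
Only the cross-stream component determines the crossing time; the current contributes nothing perpendicular to the bank.
Time = 392 / 1.089 = 360.054 s.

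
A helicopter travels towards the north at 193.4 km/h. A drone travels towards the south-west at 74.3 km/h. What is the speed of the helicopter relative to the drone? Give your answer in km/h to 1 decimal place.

251.5 km/h

Taking east as x and north as y: helicopter velocity = (0.000, 193.400) km/h; drone velocity = (-52.538, -52.538) km/h.
Velocity of helicopter relative to drone = (0.000, 193.400) − (-52.538, -52.538) = (52.538, 245.938) km/h.
Magnitude = |(52.538, 245.938)| = 251.487 km/h.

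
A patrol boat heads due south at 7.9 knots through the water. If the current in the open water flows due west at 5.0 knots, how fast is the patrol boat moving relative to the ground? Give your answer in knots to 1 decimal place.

Taking east as x and north as y: velocity relative to the water = (0.000, -7.900) knots; the water relative to ground = (-5.000, 0.000) knots.
Velocity relative to ground = (0.000, -7.900) + (-5.000, 0.000) = (-5.000, -7.900) knots.
Speed = |(-5.000, -7.900)| = 9.349 knots.

9.3 knots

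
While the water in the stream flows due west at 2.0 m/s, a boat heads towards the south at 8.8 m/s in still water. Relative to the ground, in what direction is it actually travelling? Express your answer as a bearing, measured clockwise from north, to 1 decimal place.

192.8°

Taking east as x and north as y: velocity relative to the water = (0.000, -8.800) m/s; the water relative to ground = (-2.000, 0.000) m/s.
Velocity relative to ground = (0.000, -8.800) + (-2.000, 0.000) = (-2.000, -8.800) m/s.
Bearing = atan2(-2.00, -8.80) = 192.80° clockwise from north.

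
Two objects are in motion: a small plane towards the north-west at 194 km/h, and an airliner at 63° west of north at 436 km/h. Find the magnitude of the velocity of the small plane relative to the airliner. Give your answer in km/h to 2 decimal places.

Taking east as x and north as y: small plane velocity = (-137.179, 137.179) km/h; airliner velocity = (-388.479, 197.940) km/h.
Velocity of small plane relative to airliner = (-137.179, 137.179) − (-388.479, 197.940) = (251.300, -60.761) km/h.
Magnitude = |(251.300, -60.761)| = 258.541 km/h.

258.54 km/h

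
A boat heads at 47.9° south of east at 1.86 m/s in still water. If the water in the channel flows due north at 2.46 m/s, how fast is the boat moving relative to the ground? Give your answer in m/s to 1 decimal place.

Taking east as x and north as y: velocity relative to the water = (1.247, -1.380) m/s; the water relative to ground = (0.000, 2.460) m/s.
Velocity relative to ground = (1.247, -1.380) + (0.000, 2.460) = (1.247, 1.080) m/s.
Speed = |(1.247, 1.080)| = 1.650 m/s.

1.6 m/s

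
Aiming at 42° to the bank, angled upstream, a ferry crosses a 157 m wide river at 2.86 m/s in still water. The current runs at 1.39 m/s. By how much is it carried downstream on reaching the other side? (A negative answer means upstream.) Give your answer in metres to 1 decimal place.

Perpendicular speed = 1.914 m/s; crossing time = 157 / 1.914 = 82.039 s.
Net downstream speed = -0.735 m/s.
Drift = -0.735 × 82.039 = -60.331 m (upstream).

-60.3 m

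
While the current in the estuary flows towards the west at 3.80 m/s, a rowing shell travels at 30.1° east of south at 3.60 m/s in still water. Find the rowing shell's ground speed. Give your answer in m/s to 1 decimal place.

Taking east as x and north as y: velocity relative to the water = (1.805, -3.115) m/s; the water relative to ground = (-3.800, 0.000) m/s.
Velocity relative to ground = (1.805, -3.115) + (-3.800, 0.000) = (-1.995, -3.115) m/s.
Speed = |(-1.995, -3.115)| = 3.698 m/s.

3.7 m/s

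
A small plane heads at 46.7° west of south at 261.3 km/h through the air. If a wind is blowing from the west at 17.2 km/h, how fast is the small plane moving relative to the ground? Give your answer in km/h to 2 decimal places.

Taking east as x and north as y: velocity relative to the air = (-190.167, -179.204) km/h; the air relative to ground = (17.200, 0.000) km/h.
Velocity relative to ground = (-190.167, -179.204) + (17.200, 0.000) = (-172.967, -179.204) km/h.
Speed = |(-172.967, -179.204)| = 249.062 km/h.

249.06 km/h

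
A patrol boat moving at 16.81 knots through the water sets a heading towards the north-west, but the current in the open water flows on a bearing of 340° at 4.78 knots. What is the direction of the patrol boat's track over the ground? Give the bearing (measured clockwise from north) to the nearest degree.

Taking east as x and north as y: velocity relative to the water = (-11.886, 11.886) knots; the water relative to ground = (-1.635, 4.492) knots.
Velocity relative to ground = (-11.886, 11.886) + (-1.635, 4.492) = (-13.521, 16.378) knots.
Bearing = atan2(-13.52, 16.38) = 320.46° clockwise from north.

320°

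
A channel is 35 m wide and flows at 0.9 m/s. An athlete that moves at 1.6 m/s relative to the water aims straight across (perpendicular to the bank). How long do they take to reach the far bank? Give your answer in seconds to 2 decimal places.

The component of the athlete's velocity perpendicular to the bank is 1.6 m/s.
Only the cross-stream component determines the crossing time; the current contributes nothing perpendicular to the bank.
Time = 35 / 1.600 = 21.875 s.

21.88 s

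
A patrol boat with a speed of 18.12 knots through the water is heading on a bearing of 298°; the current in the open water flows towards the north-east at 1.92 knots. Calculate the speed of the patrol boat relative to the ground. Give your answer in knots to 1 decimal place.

17.7 knots

Taking east as x and north as y: velocity relative to the water = (-15.999, 8.507) knots; the water relative to ground = (1.358, 1.358) knots.
Velocity relative to ground = (-15.999, 8.507) + (1.358, 1.358) = (-14.641, 9.864) knots.
Speed = |(-14.641, 9.864)| = 17.654 knots.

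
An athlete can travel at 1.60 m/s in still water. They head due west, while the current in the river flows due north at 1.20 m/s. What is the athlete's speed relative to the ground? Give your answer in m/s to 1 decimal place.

Taking east as x and north as y: velocity relative to the water = (-1.600, 0.000) m/s; the water relative to ground = (0.000, 1.200) m/s.
Velocity relative to ground = (-1.600, 0.000) + (0.000, 1.200) = (-1.600, 1.200) m/s.
Speed = |(-1.600, 1.200)| = 2.000 m/s.

2.0 m/s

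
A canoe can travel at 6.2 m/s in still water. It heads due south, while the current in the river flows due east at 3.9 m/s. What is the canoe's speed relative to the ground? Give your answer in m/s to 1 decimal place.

Taking east as x and north as y: velocity relative to the water = (0.000, -6.200) m/s; the water relative to ground = (3.900, 0.000) m/s.
Velocity relative to ground = (0.000, -6.200) + (3.900, 0.000) = (3.900, -6.200) m/s.
Speed = |(3.900, -6.200)| = 7.325 m/s.

7.3 m/s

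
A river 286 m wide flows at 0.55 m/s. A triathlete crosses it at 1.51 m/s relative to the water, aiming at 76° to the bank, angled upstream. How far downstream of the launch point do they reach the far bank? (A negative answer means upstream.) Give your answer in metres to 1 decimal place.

Perpendicular speed = 1.465 m/s; crossing time = 286 / 1.465 = 195.202 s.
Net downstream speed = 0.185 m/s.
Drift = 0.185 × 195.202 = 36.053 m (downstream).

36.1 m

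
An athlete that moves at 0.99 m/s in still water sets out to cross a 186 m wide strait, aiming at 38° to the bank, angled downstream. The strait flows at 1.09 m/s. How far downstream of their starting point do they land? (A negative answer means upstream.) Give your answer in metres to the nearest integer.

Perpendicular speed = 0.610 m/s; crossing time = 186 / 0.610 = 305.166 s.
Net downstream speed = 1.870 m/s.
Drift = 1.870 × 305.166 = 570.700 m (downstream).

571 m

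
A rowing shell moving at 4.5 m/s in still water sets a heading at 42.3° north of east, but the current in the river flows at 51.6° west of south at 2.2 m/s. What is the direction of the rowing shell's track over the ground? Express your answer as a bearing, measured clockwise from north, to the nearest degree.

Taking east as x and north as y: velocity relative to the water = (3.328, 3.029) m/s; the water relative to ground = (-1.724, -1.367) m/s.
Velocity relative to ground = (3.328, 3.029) + (-1.724, -1.367) = (1.604, 1.662) m/s.
Bearing = atan2(1.60, 1.66) = 43.99° clockwise from north.

044°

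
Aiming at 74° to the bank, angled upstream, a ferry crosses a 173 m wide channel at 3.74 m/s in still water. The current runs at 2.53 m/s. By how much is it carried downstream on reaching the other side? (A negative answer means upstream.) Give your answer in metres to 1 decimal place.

Perpendicular speed = 3.595 m/s; crossing time = 173 / 3.595 = 48.121 s.
Net downstream speed = 1.499 m/s.
Drift = 1.499 × 48.121 = 72.139 m (downstream).

72.1 m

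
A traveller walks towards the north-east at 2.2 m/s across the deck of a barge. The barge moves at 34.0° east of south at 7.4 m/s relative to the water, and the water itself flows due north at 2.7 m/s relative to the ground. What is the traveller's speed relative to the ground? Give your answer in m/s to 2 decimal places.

In east/north components (m/s): traveller relative to barge = (1.556, 1.556); barge relative to water = (4.138, -6.135); water relative to ground = (0.000, 2.700).
Sum = (5.694, -1.879) m/s.
Speed = |(5.694, -1.879)| = 5.996 m/s.

6.00 m/s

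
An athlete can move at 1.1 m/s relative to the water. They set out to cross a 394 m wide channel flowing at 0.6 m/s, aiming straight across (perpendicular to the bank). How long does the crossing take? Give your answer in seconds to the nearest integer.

358 s

The component of the athlete's velocity perpendicular to the bank is 1.1 m/s.
The flow acts along the bank and has no component across it.
Time = 394 / 1.100 = 358.182 s.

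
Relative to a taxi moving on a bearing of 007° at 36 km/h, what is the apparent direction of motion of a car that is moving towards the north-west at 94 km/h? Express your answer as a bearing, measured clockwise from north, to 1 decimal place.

Taking east as x and north as y: car velocity = (-66.468, 66.468) km/h; taxi velocity = (4.387, 35.732) km/h.
Velocity of car relative to taxi = (-66.468, 66.468) − (4.387, 35.732) = (-70.855, 30.736) km/h.
Bearing = atan2(-70.86, 30.74) = 293.45° clockwise from north.

293.5°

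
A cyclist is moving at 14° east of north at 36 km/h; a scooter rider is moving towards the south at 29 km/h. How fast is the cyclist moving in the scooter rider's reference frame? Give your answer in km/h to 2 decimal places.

Taking east as x and north as y: cyclist velocity = (8.709, 34.931) km/h; scooter rider velocity = (0.000, -29.000) km/h.
Velocity of cyclist relative to scooter rider = (8.709, 34.931) − (0.000, -29.000) = (8.709, 63.931) km/h.
Magnitude = |(8.709, 63.931)| = 64.521 km/h.

64.52 km/h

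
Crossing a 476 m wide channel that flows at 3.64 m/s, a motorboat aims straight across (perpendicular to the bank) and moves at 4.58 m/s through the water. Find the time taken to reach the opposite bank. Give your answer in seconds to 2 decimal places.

The component of the motorboat's velocity perpendicular to the bank is 4.58 m/s.
Only the cross-stream component determines the crossing time; the current contributes nothing perpendicular to the bank.
Time = 476 / 4.580 = 103.930 s.

103.93 s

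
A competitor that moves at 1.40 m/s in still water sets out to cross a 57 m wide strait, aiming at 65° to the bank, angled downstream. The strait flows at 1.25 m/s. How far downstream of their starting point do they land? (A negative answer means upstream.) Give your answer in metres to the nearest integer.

83 m

Perpendicular speed = 1.269 m/s; crossing time = 57 / 1.269 = 44.923 s.
Net downstream speed = 1.842 m/s.
Drift = 1.842 × 44.923 = 82.734 m (downstream).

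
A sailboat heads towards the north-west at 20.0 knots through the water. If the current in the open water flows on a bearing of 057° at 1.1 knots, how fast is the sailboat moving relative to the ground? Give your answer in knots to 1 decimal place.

Taking east as x and north as y: velocity relative to the water = (-14.142, 14.142) knots; the water relative to ground = (0.923, 0.599) knots.
Velocity relative to ground = (-14.142, 14.142) + (0.923, 0.599) = (-13.220, 14.741) knots.
Speed = |(-13.220, 14.741)| = 19.801 knots.

19.8 knots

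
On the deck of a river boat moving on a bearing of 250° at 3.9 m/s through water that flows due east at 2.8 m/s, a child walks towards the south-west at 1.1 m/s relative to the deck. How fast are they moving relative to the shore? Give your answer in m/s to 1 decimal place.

In east/north components (m/s): child relative to river boat = (-0.778, -0.778); river boat relative to water = (-3.665, -1.334); water relative to ground = (2.800, 0.000).
Sum = (-1.643, -2.112) m/s.
Speed = |(-1.643, -2.112)| = 2.675 m/s.

2.7 m/s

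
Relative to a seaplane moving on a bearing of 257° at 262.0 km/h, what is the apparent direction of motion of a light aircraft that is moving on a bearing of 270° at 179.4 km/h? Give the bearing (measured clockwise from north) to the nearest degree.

Taking east as x and north as y: light aircraft velocity = (-179.400, 0.000) km/h; seaplane velocity = (-255.285, -58.937) km/h.
Velocity of light aircraft relative to seaplane = (-179.400, 0.000) − (-255.285, -58.937) = (75.885, 58.937) km/h.
Bearing = atan2(75.88, 58.94) = 52.16° clockwise from north.

052°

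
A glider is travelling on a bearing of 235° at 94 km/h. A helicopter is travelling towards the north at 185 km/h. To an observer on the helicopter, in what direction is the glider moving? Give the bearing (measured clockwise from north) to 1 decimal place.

Taking east as x and north as y: glider velocity = (-77.000, -53.916) km/h; helicopter velocity = (0.000, 185.000) km/h.
Velocity of glider relative to helicopter = (-77.000, -53.916) − (0.000, 185.000) = (-77.000, -238.916) km/h.
Bearing = atan2(-77.00, -238.92) = 197.86° clockwise from north.

197.9°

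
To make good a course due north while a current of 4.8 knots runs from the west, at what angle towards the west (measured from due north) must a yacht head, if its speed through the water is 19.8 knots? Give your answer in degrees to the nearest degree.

14°

The current pushes perpendicular to the desired track; the heading must have a component into the current equal to 4.8 knots: 19.8 sin θ = 4.8.
sin θ = 0.2424, so θ = 14.030°.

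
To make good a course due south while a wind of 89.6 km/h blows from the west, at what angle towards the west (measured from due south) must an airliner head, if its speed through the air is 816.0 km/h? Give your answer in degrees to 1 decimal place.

The wind pushes perpendicular to the desired track; the heading must have a component into the wind equal to 89.6 km/h: 816.0 sin θ = 89.6.
sin θ = 0.1098, so θ = 6.304°.

6.3°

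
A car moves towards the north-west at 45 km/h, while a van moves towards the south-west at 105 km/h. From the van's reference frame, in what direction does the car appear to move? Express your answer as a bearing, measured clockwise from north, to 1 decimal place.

Taking east as x and north as y: car velocity = (-31.820, 31.820) km/h; van velocity = (-74.246, -74.246) km/h.
Velocity of car relative to van = (-31.820, 31.820) − (-74.246, -74.246) = (42.426, 106.066) km/h.
Bearing = atan2(42.43, 106.07) = 21.80° clockwise from north.

021.8°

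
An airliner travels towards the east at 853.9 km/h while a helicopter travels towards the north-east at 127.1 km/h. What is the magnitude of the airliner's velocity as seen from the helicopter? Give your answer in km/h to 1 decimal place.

Taking east as x and north as y: airliner velocity = (853.900, 0.000) km/h; helicopter velocity = (89.873, 89.873) km/h.
Velocity of airliner relative to helicopter = (853.900, 0.000) − (89.873, 89.873) = (764.027, -89.873) km/h.
Magnitude = |(764.027, -89.873)| = 769.295 km/h.

769.3 km/h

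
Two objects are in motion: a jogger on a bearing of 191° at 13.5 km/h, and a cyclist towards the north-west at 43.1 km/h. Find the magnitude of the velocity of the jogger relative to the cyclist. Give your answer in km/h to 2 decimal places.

51.87 km/h

Taking east as x and north as y: jogger velocity = (-2.576, -13.252) km/h; cyclist velocity = (-30.476, 30.476) km/h.
Velocity of jogger relative to cyclist = (-2.576, -13.252) − (-30.476, 30.476) = (27.900, -43.728) km/h.
Magnitude = |(27.900, -43.728)| = 51.871 km/h.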